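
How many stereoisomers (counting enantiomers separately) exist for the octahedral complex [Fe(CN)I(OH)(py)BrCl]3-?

30

The six octahedral sites form three mutually perpendicular trans pairs.
Placing the ligands in turn and identifying arrangements related by rotation or reflection leaves 15 distinct geometric isomers.
Of these, 15 lack any improper symmetry element and so occur as enantiomeric pairs, giving 15 + 15 = 30 stereoisomers in total.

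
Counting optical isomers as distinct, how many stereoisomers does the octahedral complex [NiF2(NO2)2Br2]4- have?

Working through the distinct placements yields 5 geometric isomers: F trans, NO2 trans, Br trans; F cis, NO2 cis, Br trans; F cis, NO2 trans, Br cis; F cis, NO2 cis, Br cis (chiral); F trans, NO2 cis, Br cis.
One of these lacks any improper symmetry element and so occurs as an enantiomeric pair, giving 5 + 1 = 6 stereoisomers in total.

6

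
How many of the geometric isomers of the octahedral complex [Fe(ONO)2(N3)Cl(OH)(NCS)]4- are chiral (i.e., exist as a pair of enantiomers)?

In an octahedral complex each vertex has one trans partner and four cis neighbours.
Placing the ligands in turn and identifying arrangements related by rotation or reflection leaves 9 distinct geometric isomers.
Of these, 6 lack any improper symmetry element and so occur as enantiomeric pairs, giving 9 + 6 = 15 stereoisomers in total.

6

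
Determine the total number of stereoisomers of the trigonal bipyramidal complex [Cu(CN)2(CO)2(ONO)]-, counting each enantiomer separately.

In a trigonal bipyramid the two axial positions differ from the three equatorial ones.
Placing the ligands in turn and identifying arrangements related by rotation or reflection leaves 5 distinct geometric isomers.
One of these lacks any improper symmetry element and so occurs as an enantiomeric pair, giving 5 + 1 = 6 stereoisomers in total.

6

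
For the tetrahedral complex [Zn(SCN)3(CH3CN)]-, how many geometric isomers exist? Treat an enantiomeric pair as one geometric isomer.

All four vertices of a tetrahedron are equivalent and mutually adjacent, so cis/trans isomerism cannot arise.
Only one geometric arrangement is possible.

1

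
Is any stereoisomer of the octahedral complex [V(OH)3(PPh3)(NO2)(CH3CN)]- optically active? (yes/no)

The six octahedral sites form three mutually perpendicular trans pairs.
Systematic placement gives 4 geometric isomers: OH mer (3 arrangements); OH fac (chiral).
One of these lacks any improper symmetry element and so occurs as an enantiomeric pair, giving 4 + 1 = 5 stereoisomers in total.

yes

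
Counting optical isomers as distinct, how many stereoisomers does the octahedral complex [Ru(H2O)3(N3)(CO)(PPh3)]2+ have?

5

In an octahedral complex each vertex has one trans partner and four cis neighbours.
Working through the distinct placements yields 4 geometric isomers: H2O mer (3 arrangements); H2O fac (chiral).
One of these lacks any improper symmetry element and so occurs as an enantiomeric pair, giving 4 + 1 = 5 stereoisomers in total.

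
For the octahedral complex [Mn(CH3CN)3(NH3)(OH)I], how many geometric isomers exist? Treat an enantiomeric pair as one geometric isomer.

4

The six octahedral sites form three mutually perpendicular trans pairs.
There are 4 geometric isomers: CH3CN mer (3 arrangements); CH3CN fac (chiral).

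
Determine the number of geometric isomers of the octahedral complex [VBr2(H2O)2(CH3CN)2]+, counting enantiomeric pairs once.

5

The six octahedral sites form three mutually perpendicular trans pairs.
Systematic placement gives 5 geometric isomers: Br trans, H2O trans, CH3CN trans; Br trans, H2O cis, CH3CN cis; Br cis, H2O trans, CH3CN cis; Br cis, H2O cis, CH3CN cis (chiral); Br cis, H2O cis, CH3CN trans.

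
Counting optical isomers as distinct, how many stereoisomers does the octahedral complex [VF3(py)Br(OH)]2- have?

5

The distinct arrangements are (4 in all): F mer (3 arrangements); F fac (chiral).
One of these lacks any improper symmetry element and so occurs as an enantiomeric pair, giving 4 + 1 = 5 stereoisomers in total.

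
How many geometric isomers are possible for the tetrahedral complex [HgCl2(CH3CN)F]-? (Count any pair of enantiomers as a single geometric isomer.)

In a tetrahedral complex all four positions are equivalent and every pair of ligands is adjacent — there is no cis/trans distinction.
Only one geometric arrangement is possible.

1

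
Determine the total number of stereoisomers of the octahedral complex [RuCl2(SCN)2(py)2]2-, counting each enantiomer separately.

An octahedron has six vertices in three trans pairs; every non-trans pair is cis.
Working through the distinct placements yields 5 geometric isomers: Cl trans, SCN trans, py trans; Cl trans, SCN cis, py cis; Cl cis, SCN cis, py trans; Cl cis, SCN cis, py cis (chiral); Cl cis, SCN trans, py cis.
One of these lacks any improper symmetry element and so occurs as an enantiomeric pair, giving 5 + 1 = 6 stereoisomers in total.

6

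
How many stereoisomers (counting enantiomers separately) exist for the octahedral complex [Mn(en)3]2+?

An octahedron has six vertices in three trans pairs; every non-trans pair is cis.
Each en is bidentate and must span two cis positions.
Only one geometric arrangement is possible; it has no improper symmetry element, so it exists as a pair of enantiomers (2 stereoisomers).

2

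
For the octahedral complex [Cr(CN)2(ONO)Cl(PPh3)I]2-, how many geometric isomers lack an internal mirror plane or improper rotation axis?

An octahedron has six vertices in three trans pairs; every non-trans pair is cis.
Systematic enumeration (placing each ligand type in turn and discarding arrangements equivalent by rotation or reflection) gives 9 geometric isomers.
Of these, 6 lack any improper symmetry element and so occur as enantiomeric pairs, giving 9 + 6 = 15 stereoisomers in total.

6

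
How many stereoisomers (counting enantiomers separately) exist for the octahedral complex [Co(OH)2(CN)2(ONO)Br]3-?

The six octahedral sites form three mutually perpendicular trans pairs.
Systematic placement gives 6 geometric isomers: OH cis, CN cis (3 arrangements, 2 chiral); OH trans, CN cis; OH cis, CN trans; OH trans, CN trans.
Of these, 2 lack any improper symmetry element and so occur as enantiomeric pairs, giving 6 + 2 = 8 stereoisomers in total.

8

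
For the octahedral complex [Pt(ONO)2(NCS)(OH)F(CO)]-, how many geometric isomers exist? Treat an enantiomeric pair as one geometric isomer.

9

The six octahedral sites form three mutually perpendicular trans pairs.
Exhaustive case analysis gives 9 geometric isomers.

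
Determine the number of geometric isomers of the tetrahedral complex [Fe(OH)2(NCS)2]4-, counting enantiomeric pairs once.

In a tetrahedral complex all four positions are equivalent and every pair of ligands is adjacent — there is no cis/trans distinction.
Only one geometric arrangement is possible.

1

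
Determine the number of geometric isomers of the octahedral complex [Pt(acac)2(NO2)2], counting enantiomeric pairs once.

An octahedron has six vertices in three trans pairs; every non-trans pair is cis.
Each acac is bidentate and must span two cis positions.
Working through the distinct placements yields 2 geometric isomers: NO2 trans; NO2 cis (chiral).

2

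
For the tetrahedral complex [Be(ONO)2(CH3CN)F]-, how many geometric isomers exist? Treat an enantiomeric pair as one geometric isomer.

1

Only one geometric arrangement is possible.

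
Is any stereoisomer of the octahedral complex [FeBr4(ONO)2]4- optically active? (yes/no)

no

An octahedron has six vertices in three trans pairs; every non-trans pair is cis.
Working through the distinct placements yields 2 geometric isomers: ONO trans; ONO cis.
Each arrangement has an internal mirror plane or centre of symmetry, so none is chiral.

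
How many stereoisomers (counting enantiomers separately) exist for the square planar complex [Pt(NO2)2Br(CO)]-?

In a square planar complex each vertex has one trans partner and two cis neighbours.
The distinct arrangements are (2 in all): NO2 cis; NO2 trans.
Each arrangement has an internal mirror plane or centre of symmetry, so none is chiral.

2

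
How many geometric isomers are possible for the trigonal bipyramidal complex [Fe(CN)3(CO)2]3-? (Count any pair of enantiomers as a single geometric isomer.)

In a trigonal bipyramid the two axial positions differ from the three equatorial ones.
The distinct arrangements are (3 in all): CO both equatorial; CO one axial, one equatorial; CO both axial.

3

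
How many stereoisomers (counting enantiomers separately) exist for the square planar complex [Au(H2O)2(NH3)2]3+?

A square has two trans pairs of vertices; adjacent vertices are cis.
The distinct arrangements are (2 in all): H2O cis; H2O trans.
Each arrangement has an internal mirror plane or centre of symmetry, so none is chiral.

2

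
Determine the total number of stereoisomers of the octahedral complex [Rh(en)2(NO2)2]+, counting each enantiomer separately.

In an octahedral complex each vertex has one trans partner and four cis neighbours.
Each en is bidentate and must span two cis positions.
Systematic placement gives 2 geometric isomers: NO2 trans; NO2 cis (chiral).
One of these lacks any improper symmetry element and so occurs as an enantiomeric pair, giving 2 + 1 = 3 stereoisomers in total.

3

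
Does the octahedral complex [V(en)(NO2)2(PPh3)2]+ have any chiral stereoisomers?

Each en is bidentate and must span two cis positions.
Systematic placement gives 3 geometric isomers: NO2 trans, PPh3 cis; NO2 cis, PPh3 cis (chiral); NO2 cis, PPh3 trans.
One of these lacks any improper symmetry element and so occurs as an enantiomeric pair, giving 3 + 1 = 4 stereoisomers in total.

yes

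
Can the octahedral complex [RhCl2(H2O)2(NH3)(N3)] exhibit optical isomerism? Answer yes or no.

yes

In an octahedral complex each vertex has one trans partner and four cis neighbours.
Systematic placement gives 6 geometric isomers: Cl trans, H2O trans; Cl trans, H2O cis; Cl cis, H2O cis (3 arrangements, 2 chiral); Cl cis, H2O trans.
Of these, 2 lack any improper symmetry element and so occur as enantiomeric pairs, giving 6 + 2 = 8 stereoisomers in total.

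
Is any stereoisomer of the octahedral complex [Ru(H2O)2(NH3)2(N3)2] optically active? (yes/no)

In an octahedral complex each vertex has one trans partner and four cis neighbours.
The distinct arrangements are (5 in all): H2O trans, NH3 trans, N3 trans; H2O trans, NH3 cis, N3 cis; H2O cis, NH3 trans, N3 cis; H2O cis, NH3 cis, N3 cis (chiral); H2O cis, NH3 cis, N3 trans.
One of these lacks any improper symmetry element and so occurs as an enantiomeric pair, giving 5 + 1 = 6 stereoisomers in total.

yes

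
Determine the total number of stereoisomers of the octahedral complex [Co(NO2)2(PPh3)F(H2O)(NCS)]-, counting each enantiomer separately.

15

An octahedron has six vertices in three trans pairs; every non-trans pair is cis.
Placing the ligands in turn and identifying arrangements related by rotation or reflection leaves 9 distinct geometric isomers.
Of these, 6 lack any improper symmetry element and so occur as enantiomeric pairs, giving 9 + 6 = 15 stereoisomers in total.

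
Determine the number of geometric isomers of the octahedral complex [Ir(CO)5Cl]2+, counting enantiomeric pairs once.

1

An octahedron has six vertices in three trans pairs; every non-trans pair is cis.
Only one geometric arrangement is possible.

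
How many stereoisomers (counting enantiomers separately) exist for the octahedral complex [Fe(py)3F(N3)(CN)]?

5

Systematic placement gives 4 geometric isomers: py mer (3 arrangements); py fac (chiral).
One of these lacks any improper symmetry element and so occurs as an enantiomeric pair, giving 4 + 1 = 5 stereoisomers in total.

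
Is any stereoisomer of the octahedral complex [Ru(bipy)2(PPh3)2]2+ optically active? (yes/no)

yes

Each bipy is bidentate and must span two cis positions.
Working through the distinct placements yields 2 geometric isomers: PPh3 trans; PPh3 cis (chiral).
One of these lacks any improper symmetry element and so occurs as an enantiomeric pair, giving 2 + 1 = 3 stereoisomers in total.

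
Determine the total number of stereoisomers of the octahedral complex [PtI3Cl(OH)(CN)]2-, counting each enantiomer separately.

An octahedron has six vertices in three trans pairs; every non-trans pair is cis.
Systematic placement gives 4 geometric isomers: I mer (3 arrangements); I fac (chiral).
One of these lacks any improper symmetry element and so occurs as an enantiomeric pair, giving 4 + 1 = 5 stereoisomers in total.

5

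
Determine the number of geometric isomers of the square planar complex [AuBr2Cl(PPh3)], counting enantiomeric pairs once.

Working through the distinct placements yields 2 geometric isomers: Br cis; Br trans.

2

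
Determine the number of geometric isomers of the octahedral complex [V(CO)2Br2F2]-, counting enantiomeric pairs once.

Working through the distinct placements yields 5 geometric isomers: CO trans, Br trans, F trans; CO cis, Br trans, F cis; CO cis, Br cis, F trans; CO cis, Br cis, F cis (chiral); CO trans, Br cis, F cis.

5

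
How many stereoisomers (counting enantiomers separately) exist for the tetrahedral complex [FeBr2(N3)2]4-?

1

All four vertices of a tetrahedron are equivalent and mutually adjacent, so cis/trans isomerism cannot arise.
Only one geometric arrangement is possible.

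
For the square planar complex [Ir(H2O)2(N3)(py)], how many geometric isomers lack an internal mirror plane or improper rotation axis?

A square has two trans pairs of vertices; adjacent vertices are cis.
The distinct arrangements are (2 in all): H2O cis; H2O trans.
Each arrangement has an internal mirror plane or centre of symmetry, so none is chiral.

0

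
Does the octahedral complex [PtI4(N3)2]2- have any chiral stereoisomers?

no

The distinct arrangements are (2 in all): N3 trans; N3 cis.
Each arrangement has an internal mirror plane or centre of symmetry, so none is chiral.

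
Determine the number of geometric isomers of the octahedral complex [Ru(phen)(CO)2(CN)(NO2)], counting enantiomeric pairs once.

4

Each phen is bidentate and must span two cis positions.
Working through the distinct placements yields 4 geometric isomers: CO cis (3 arrangements, 2 chiral); CO trans.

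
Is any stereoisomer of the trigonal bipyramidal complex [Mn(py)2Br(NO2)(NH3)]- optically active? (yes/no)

Systematic enumeration (placing each ligand type in turn and discarding arrangements equivalent by rotation or reflection) gives 7 geometric isomers.
Of these, 3 lack any improper symmetry element and so occur as enantiomeric pairs, giving 7 + 3 = 10 stereoisomers in total.

yes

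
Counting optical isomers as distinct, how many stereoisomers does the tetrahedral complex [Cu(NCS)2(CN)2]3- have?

1

All four vertices of a tetrahedron are equivalent and mutually adjacent, so cis/trans isomerism cannot arise.
Only one geometric arrangement is possible.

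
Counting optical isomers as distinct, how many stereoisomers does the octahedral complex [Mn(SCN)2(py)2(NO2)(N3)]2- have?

An octahedron has six vertices in three trans pairs; every non-trans pair is cis.
Systematic placement gives 6 geometric isomers: SCN trans, py trans; SCN cis, py cis (3 arrangements, 2 chiral); SCN cis, py trans; SCN trans, py cis.
Of these, 2 lack any improper symmetry element and so occur as enantiomeric pairs, giving 6 + 2 = 8 stereoisomers in total.

8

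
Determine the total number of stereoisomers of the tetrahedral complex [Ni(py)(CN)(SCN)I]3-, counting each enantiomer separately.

2

Only one geometric arrangement is possible; it has no improper symmetry element, so it exists as a pair of enantiomers (2 stereoisomers).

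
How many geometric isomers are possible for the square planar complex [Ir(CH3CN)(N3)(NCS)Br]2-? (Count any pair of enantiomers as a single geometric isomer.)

3

The distinct arrangements are (3 in all): (Br/N3 trans, CH3CN/NCS trans); (Br/NCS trans, CH3CN/N3 trans); (Br/CH3CN trans, N3/NCS trans).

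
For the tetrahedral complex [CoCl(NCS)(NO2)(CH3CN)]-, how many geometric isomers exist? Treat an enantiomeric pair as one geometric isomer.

In a tetrahedral complex all four positions are equivalent and every pair of ligands is adjacent — there is no cis/trans distinction.
Only one geometric arrangement is possible; it has no improper symmetry element, so it exists as a pair of enantiomers (2 stereoisomers).

1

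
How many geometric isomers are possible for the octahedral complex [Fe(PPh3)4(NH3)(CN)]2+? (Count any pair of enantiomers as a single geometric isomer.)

2

An octahedron has six vertices in three trans pairs; every non-trans pair is cis.
The distinct arrangements are (2 in all): NH3 and CN mutually trans; NH3 and CN mutually cis.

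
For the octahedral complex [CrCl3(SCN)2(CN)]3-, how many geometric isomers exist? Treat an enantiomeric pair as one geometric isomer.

An octahedron has six vertices in three trans pairs; every non-trans pair is cis.
Systematic placement gives 3 geometric isomers: Cl mer, SCN trans; Cl fac, SCN cis; Cl mer, SCN cis.

3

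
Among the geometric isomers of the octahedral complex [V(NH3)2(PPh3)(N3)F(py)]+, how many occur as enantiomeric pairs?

The six octahedral sites form three mutually perpendicular trans pairs.
Systematic enumeration (placing each ligand type in turn and discarding arrangements equivalent by rotation or reflection) gives 9 geometric isomers.
Of these, 6 lack any improper symmetry element and so occur as enantiomeric pairs, giving 9 + 6 = 15 stereoisomers in total.

6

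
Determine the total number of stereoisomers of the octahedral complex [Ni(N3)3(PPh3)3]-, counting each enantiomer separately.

2

In an octahedral complex each vertex has one trans partner and four cis neighbours.
There are 2 geometric isomers: N3 mer; N3 fac.
Each arrangement has an internal mirror plane or centre of symmetry, so none is chiral.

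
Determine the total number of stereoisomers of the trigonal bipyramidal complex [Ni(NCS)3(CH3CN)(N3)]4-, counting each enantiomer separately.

4

In a trigonal bipyramid the two axial positions differ from the three equatorial ones.
Systematic placement gives 4 geometric isomers: CH3CN axial, N3 axial; CH3CN axial, N3 equatorial; CH3CN equatorial, N3 axial; CH3CN equatorial, N3 equatorial.
Each arrangement has an internal mirror plane or centre of symmetry, so none is chiral.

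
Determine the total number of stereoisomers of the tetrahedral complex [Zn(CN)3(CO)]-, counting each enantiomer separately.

1

All four vertices of a tetrahedron are equivalent and mutually adjacent, so cis/trans isomerism cannot arise.
Only one geometric arrangement is possible.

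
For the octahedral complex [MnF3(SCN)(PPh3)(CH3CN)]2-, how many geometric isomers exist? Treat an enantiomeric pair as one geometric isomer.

4

The six octahedral sites form three mutually perpendicular trans pairs.
The distinct arrangements are (4 in all): F mer (3 arrangements); F fac (chiral).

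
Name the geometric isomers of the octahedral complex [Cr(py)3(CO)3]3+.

The six octahedral sites form three mutually perpendicular trans pairs.
Systematic placement gives 2 geometric isomers: py mer; py fac.

fac and mer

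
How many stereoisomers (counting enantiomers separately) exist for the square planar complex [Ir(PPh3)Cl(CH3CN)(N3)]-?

There are 3 geometric isomers: (CH3CN/N3 trans, Cl/PPh3 trans); (CH3CN/PPh3 trans, Cl/N3 trans); (CH3CN/Cl trans, N3/PPh3 trans).
Each arrangement has an internal mirror plane or centre of symmetry, so none is chiral.

3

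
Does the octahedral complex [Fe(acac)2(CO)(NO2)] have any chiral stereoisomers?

In an octahedral complex each vertex has one trans partner and four cis neighbours.
Each acac is bidentate and must span two cis positions.
The distinct arrangements are (2 in all): CO and NO2 mutually trans; CO and NO2 mutually cis (chiral).
One of these lacks any improper symmetry element and so occurs as an enantiomeric pair, giving 2 + 1 = 3 stereoisomers in total.

yes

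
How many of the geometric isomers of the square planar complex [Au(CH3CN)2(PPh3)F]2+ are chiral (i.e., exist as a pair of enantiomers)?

0

There are 2 geometric isomers: CH3CN cis; CH3CN trans.
Each arrangement has an internal mirror plane or centre of symmetry, so none is chiral.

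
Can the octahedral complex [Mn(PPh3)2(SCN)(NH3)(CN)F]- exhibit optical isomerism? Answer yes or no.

The six octahedral sites form three mutually perpendicular trans pairs.
Placing the ligands in turn and identifying arrangements related by rotation or reflection leaves 9 distinct geometric isomers.
Of these, 6 lack any improper symmetry element and so occur as enantiomeric pairs, giving 9 + 6 = 15 stereoisomers in total.

yes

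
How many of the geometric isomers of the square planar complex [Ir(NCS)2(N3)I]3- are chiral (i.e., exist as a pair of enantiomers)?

0

A square has two trans pairs of vertices; adjacent vertices are cis.
The distinct arrangements are (2 in all): NCS cis; NCS trans.
Each arrangement has an internal mirror plane or centre of symmetry, so none is chiral.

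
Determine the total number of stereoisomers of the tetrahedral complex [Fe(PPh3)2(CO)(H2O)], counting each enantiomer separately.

1

Only one geometric arrangement is possible.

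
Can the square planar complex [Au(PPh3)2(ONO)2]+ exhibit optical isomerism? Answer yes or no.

In a square planar complex each vertex has one trans partner and two cis neighbours.
There are 2 geometric isomers: PPh3 cis; PPh3 trans.
Each arrangement has an internal mirror plane or centre of symmetry, so none is chiral.

no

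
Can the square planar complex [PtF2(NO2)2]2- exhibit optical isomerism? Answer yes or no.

A square has two trans pairs of vertices; adjacent vertices are cis.
There are 2 geometric isomers: F cis; F trans.
Each arrangement has an internal mirror plane or centre of symmetry, so none is chiral.

no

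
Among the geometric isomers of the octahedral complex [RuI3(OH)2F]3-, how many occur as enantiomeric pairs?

An octahedron has six vertices in three trans pairs; every non-trans pair is cis.
There are 3 geometric isomers: I mer, OH trans; I fac, OH cis; I mer, OH cis.
Each arrangement has an internal mirror plane or centre of symmetry, so none is chiral.

0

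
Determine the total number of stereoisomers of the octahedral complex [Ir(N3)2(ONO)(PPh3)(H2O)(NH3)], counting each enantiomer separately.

15

In an octahedral complex each vertex has one trans partner and four cis neighbours.
Placing the ligands in turn and identifying arrangements related by rotation or reflection leaves 9 distinct geometric isomers.
Of these, 6 lack any improper symmetry element and so occur as enantiomeric pairs, giving 9 + 6 = 15 stereoisomers in total.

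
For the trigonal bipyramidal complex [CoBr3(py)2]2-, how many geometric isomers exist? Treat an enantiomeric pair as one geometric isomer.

3

In a trigonal bipyramid the two axial positions differ from the three equatorial ones.
Systematic placement gives 3 geometric isomers: py both equatorial; py one axial, one equatorial; py both axial.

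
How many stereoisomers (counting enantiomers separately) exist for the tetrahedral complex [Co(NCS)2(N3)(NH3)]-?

In a tetrahedral complex all four positions are equivalent and every pair of ligands is adjacent — there is no cis/trans distinction.
Only one geometric arrangement is possible.

1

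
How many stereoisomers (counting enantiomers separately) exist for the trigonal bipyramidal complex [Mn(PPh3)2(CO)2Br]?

A trigonal bipyramid has two axial and three equatorial sites, which are chemically inequivalent.
Exhaustive case analysis gives 5 geometric isomers.
One of these lacks any improper symmetry element and so occurs as an enantiomeric pair, giving 5 + 1 = 6 stereoisomers in total.

6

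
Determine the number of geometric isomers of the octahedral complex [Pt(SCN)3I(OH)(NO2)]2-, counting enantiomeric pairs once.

4

In an octahedral complex each vertex has one trans partner and four cis neighbours.
There are 4 geometric isomers: SCN mer (3 arrangements); SCN fac (chiral).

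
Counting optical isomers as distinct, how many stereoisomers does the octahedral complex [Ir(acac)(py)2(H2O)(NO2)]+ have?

In an octahedral complex each vertex has one trans partner and four cis neighbours.
Each acac is bidentate and must span two cis positions.
Working through the distinct placements yields 4 geometric isomers: py cis (3 arrangements, 2 chiral); py trans.
Of these, 2 lack any improper symmetry element and so occur as enantiomeric pairs, giving 4 + 2 = 6 stereoisomers in total.

6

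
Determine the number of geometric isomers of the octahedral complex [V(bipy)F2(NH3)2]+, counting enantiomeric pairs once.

Each bipy is bidentate and must span two cis positions.
Systematic placement gives 3 geometric isomers: F trans, NH3 cis; F cis, NH3 cis (chiral); F cis, NH3 trans.

3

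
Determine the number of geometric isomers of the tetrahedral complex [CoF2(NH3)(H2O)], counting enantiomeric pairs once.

1

In a tetrahedral complex all four positions are equivalent and every pair of ligands is adjacent — there is no cis/trans distinction.
Only one geometric arrangement is possible.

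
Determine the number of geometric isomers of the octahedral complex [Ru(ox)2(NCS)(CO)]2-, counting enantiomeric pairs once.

The six octahedral sites form three mutually perpendicular trans pairs.
Each ox is bidentate and must span two cis positions.
Working through the distinct placements yields 2 geometric isomers: NCS and CO mutually trans; NCS and CO mutually cis (chiral).

2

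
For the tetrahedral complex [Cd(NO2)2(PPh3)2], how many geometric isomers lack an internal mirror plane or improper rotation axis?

Only one geometric arrangement is possible.

0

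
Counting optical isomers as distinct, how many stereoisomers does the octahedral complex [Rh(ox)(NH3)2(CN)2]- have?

4

Each ox is bidentate and must span two cis positions.
Working through the distinct placements yields 3 geometric isomers: NH3 cis, CN trans; NH3 cis, CN cis (chiral); NH3 trans, CN cis.
One of these lacks any improper symmetry element and so occurs as an enantiomeric pair, giving 3 + 1 = 4 stereoisomers in total.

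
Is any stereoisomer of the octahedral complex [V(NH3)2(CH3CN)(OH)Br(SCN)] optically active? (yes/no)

Systematic enumeration (placing each ligand type in turn and discarding arrangements equivalent by rotation or reflection) gives 9 geometric isomers.
Of these, 6 lack any improper symmetry element and so occur as enantiomeric pairs, giving 9 + 6 = 15 stereoisomers in total.

yes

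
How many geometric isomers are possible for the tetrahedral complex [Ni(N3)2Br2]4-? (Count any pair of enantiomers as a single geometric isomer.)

Only one geometric arrangement is possible.

1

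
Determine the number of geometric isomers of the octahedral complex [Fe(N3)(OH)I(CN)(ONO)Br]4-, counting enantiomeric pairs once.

15

An octahedron has six vertices in three trans pairs; every non-trans pair is cis.
Systematic enumeration (placing each ligand type in turn and discarding arrangements equivalent by rotation or reflection) gives 15 geometric isomers.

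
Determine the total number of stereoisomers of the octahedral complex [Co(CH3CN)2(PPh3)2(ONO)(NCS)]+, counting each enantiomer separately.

In an octahedral complex each vertex has one trans partner and four cis neighbours.
The distinct arrangements are (6 in all): CH3CN trans, PPh3 trans; CH3CN trans, PPh3 cis; CH3CN cis, PPh3 trans; CH3CN cis, PPh3 cis (3 arrangements, 2 chiral).
Of these, 2 lack any improper symmetry element and so occur as enantiomeric pairs, giving 6 + 2 = 8 stereoisomers in total.

8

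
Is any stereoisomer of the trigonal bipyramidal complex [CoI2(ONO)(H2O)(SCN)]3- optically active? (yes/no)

yes

In a trigonal bipyramid the two axial positions differ from the three equatorial ones.
Exhaustive case analysis gives 7 geometric isomers.
Of these, 3 lack any improper symmetry element and so occur as enantiomeric pairs, giving 7 + 3 = 10 stereoisomers in total.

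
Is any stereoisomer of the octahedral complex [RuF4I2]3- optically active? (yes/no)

no

The distinct arrangements are (2 in all): I trans; I cis.
Each arrangement has an internal mirror plane or centre of symmetry, so none is chiral.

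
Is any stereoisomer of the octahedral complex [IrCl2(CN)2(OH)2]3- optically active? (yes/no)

yes

The six octahedral sites form three mutually perpendicular trans pairs.
The distinct arrangements are (5 in all): Cl trans, CN trans, OH trans; Cl cis, CN trans, OH cis; Cl cis, CN cis, OH trans; Cl cis, CN cis, OH cis (chiral); Cl trans, CN cis, OH cis.
One of these lacks any improper symmetry element and so occurs as an enantiomeric pair, giving 5 + 1 = 6 stereoisomers in total.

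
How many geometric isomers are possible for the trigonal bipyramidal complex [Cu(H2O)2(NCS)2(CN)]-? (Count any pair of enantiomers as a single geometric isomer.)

Systematic enumeration (placing each ligand type in turn and discarding arrangements equivalent by rotation or reflection) gives 5 geometric isomers.

5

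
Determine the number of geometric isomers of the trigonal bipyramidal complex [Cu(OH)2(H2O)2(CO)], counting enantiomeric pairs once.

5

Exhaustive case analysis gives 5 geometric isomers.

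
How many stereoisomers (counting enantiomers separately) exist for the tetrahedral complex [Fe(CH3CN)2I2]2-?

1

In a tetrahedral complex all four positions are equivalent and every pair of ligands is adjacent — there is no cis/trans distinction.
Only one geometric arrangement is possible.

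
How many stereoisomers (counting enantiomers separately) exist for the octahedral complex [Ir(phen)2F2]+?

In an octahedral complex each vertex has one trans partner and four cis neighbours.
Each phen is bidentate and must span two cis positions.
There are 2 geometric isomers: F trans; F cis (chiral).
One of these lacks any improper symmetry element and so occurs as an enantiomeric pair, giving 2 + 1 = 3 stereoisomers in total.

3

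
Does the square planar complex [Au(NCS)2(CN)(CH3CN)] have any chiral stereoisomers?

no

A square has two trans pairs of vertices; adjacent vertices are cis.
Systematic placement gives 2 geometric isomers: NCS cis; NCS trans.
Each arrangement has an internal mirror plane or centre of symmetry, so none is chiral.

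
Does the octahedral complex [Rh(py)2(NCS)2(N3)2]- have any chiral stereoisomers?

An octahedron has six vertices in three trans pairs; every non-trans pair is cis.
The distinct arrangements are (5 in all): py trans, NCS trans, N3 trans; py cis, NCS cis, N3 trans; py trans, NCS cis, N3 cis; py cis, NCS cis, N3 cis (chiral); py cis, NCS trans, N3 cis.
One of these lacks any improper symmetry element and so occurs as an enantiomeric pair, giving 5 + 1 = 6 stereoisomers in total.

yes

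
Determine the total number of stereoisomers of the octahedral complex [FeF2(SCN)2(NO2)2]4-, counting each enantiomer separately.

The six octahedral sites form three mutually perpendicular trans pairs.
There are 5 geometric isomers: F trans, SCN trans, NO2 trans; F trans, SCN cis, NO2 cis; F cis, SCN trans, NO2 cis; F cis, SCN cis, NO2 cis (chiral); F cis, SCN cis, NO2 trans.
One of these lacks any improper symmetry element and so occurs as an enantiomeric pair, giving 5 + 1 = 6 stereoisomers in total.

6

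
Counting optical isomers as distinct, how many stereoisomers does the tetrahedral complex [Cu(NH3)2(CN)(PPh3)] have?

1

Only one geometric arrangement is possible.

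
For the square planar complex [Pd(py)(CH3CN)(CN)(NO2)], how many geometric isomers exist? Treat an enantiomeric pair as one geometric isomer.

A square has two trans pairs of vertices; adjacent vertices are cis.
Working through the distinct placements yields 3 geometric isomers: (CH3CN/NO2 trans, CN/py trans); (CH3CN/py trans, CN/NO2 trans); (CH3CN/CN trans, NO2/py trans).

3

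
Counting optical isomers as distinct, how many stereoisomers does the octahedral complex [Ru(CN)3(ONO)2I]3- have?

An octahedron has six vertices in three trans pairs; every non-trans pair is cis.
There are 3 geometric isomers: CN mer, ONO trans; CN mer, ONO cis; CN fac, ONO cis.
Each arrangement has an internal mirror plane or centre of symmetry, so none is chiral.

3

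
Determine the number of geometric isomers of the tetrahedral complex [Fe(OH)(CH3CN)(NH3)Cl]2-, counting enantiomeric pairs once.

1

In a tetrahedral complex all four positions are equivalent and every pair of ligands is adjacent — there is no cis/trans distinction.
Only one geometric arrangement is possible; it has no improper symmetry element, so it exists as a pair of enantiomers (2 stereoisomers).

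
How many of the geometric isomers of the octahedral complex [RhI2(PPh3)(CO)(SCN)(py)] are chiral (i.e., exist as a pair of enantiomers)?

6

In an octahedral complex each vertex has one trans partner and four cis neighbours.
Exhaustive case analysis gives 9 geometric isomers.
Of these, 6 lack any improper symmetry element and so occur as enantiomeric pairs, giving 9 + 6 = 15 stereoisomers in total.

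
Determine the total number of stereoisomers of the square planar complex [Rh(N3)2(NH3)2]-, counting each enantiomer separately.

In a square planar complex each vertex has one trans partner and two cis neighbours.
The distinct arrangements are (2 in all): N3 cis; N3 trans.
Each arrangement has an internal mirror plane or centre of symmetry, so none is chiral.

2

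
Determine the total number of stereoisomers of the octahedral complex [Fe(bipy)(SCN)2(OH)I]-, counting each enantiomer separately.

An octahedron has six vertices in three trans pairs; every non-trans pair is cis.
Each bipy is bidentate and must span two cis positions.
There are 4 geometric isomers: SCN cis (3 arrangements, 2 chiral); SCN trans.
Of these, 2 lack any improper symmetry element and so occur as enantiomeric pairs, giving 4 + 2 = 6 stereoisomers in total.

6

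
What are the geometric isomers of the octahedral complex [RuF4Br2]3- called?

The distinct arrangements are (2 in all): Br trans; Br cis.

cis and trans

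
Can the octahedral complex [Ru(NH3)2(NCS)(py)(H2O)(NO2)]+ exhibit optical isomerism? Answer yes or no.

Exhaustive case analysis gives 9 geometric isomers.
Of these, 6 lack any improper symmetry element and so occur as enantiomeric pairs, giving 9 + 6 = 15 stereoisomers in total.

yes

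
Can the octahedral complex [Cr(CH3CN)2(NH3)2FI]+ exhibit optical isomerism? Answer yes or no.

The distinct arrangements are (6 in all): CH3CN trans, NH3 trans; CH3CN trans, NH3 cis; CH3CN cis, NH3 trans; CH3CN cis, NH3 cis (3 arrangements, 2 chiral).
Of these, 2 lack any improper symmetry element and so occur as enantiomeric pairs, giving 6 + 2 = 8 stereoisomers in total.

yes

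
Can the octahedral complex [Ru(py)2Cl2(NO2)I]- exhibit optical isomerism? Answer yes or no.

The six octahedral sites form three mutually perpendicular trans pairs.
The distinct arrangements are (6 in all): py trans, Cl trans; py cis, Cl trans; py trans, Cl cis; py cis, Cl cis (3 arrangements, 2 chiral).
Of these, 2 lack any improper symmetry element and so occur as enantiomeric pairs, giving 6 + 2 = 8 stereoisomers in total.

yes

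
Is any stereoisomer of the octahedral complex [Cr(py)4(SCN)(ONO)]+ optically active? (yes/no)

The six octahedral sites form three mutually perpendicular trans pairs.
The distinct arrangements are (2 in all): SCN and ONO mutually trans; SCN and ONO mutually cis.
Each arrangement has an internal mirror plane or centre of symmetry, so none is chiral.

no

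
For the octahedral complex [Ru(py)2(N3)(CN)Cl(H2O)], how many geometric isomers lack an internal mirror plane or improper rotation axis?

In an octahedral complex each vertex has one trans partner and four cis neighbours.
Placing the ligands in turn and identifying arrangements related by rotation or reflection leaves 9 distinct geometric isomers.
Of these, 6 lack any improper symmetry element and so occur as enantiomeric pairs, giving 9 + 6 = 15 stereoisomers in total.

6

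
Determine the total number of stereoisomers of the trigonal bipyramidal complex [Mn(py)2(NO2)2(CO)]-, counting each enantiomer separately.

6

A trigonal bipyramid has two axial and three equatorial sites, which are chemically inequivalent.
Systematic enumeration (placing each ligand type in turn and discarding arrangements equivalent by rotation or reflection) gives 5 geometric isomers.
One of these lacks any improper symmetry element and so occurs as an enantiomeric pair, giving 5 + 1 = 6 stereoisomers in total.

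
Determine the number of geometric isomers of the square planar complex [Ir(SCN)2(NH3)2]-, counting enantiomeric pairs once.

2

In a square planar complex each vertex has one trans partner and two cis neighbours.
The distinct arrangements are (2 in all): SCN cis; SCN trans.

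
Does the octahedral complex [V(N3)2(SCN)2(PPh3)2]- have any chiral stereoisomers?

An octahedron has six vertices in three trans pairs; every non-trans pair is cis.
The distinct arrangements are (5 in all): N3 trans, SCN trans, PPh3 trans; N3 trans, SCN cis, PPh3 cis; N3 cis, SCN trans, PPh3 cis; N3 cis, SCN cis, PPh3 cis (chiral); N3 cis, SCN cis, PPh3 trans.
One of these lacks any improper symmetry element and so occurs as an enantiomeric pair, giving 5 + 1 = 6 stereoisomers in total.

yes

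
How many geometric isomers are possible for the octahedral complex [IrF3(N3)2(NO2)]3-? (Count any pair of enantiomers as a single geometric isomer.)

3

Working through the distinct placements yields 3 geometric isomers: F mer, N3 cis; F mer, N3 trans; F fac, N3 cis.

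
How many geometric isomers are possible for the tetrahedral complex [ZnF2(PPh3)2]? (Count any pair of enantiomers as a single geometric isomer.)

1

In a tetrahedral complex all four positions are equivalent and every pair of ligands is adjacent — there is no cis/trans distinction.
Only one geometric arrangement is possible.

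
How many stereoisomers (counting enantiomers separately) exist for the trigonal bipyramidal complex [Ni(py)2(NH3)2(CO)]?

6

A trigonal bipyramid has two axial and three equatorial sites, which are chemically inequivalent.
Exhaustive case analysis gives 5 geometric isomers.
One of these lacks any improper symmetry element and so occurs as an enantiomeric pair, giving 5 + 1 = 6 stereoisomers in total.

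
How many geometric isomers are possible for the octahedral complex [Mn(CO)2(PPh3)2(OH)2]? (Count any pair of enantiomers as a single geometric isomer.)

5

The distinct arrangements are (5 in all): CO trans, PPh3 trans, OH trans; CO trans, PPh3 cis, OH cis; CO cis, PPh3 trans, OH cis; CO cis, PPh3 cis, OH cis (chiral); CO cis, PPh3 cis, OH trans.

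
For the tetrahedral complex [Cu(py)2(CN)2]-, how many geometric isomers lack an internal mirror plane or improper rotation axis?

0

In a tetrahedral complex all four positions are equivalent and every pair of ligands is adjacent — there is no cis/trans distinction.
Only one geometric arrangement is possible.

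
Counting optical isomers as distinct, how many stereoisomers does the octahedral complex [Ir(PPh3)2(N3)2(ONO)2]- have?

In an octahedral complex each vertex has one trans partner and four cis neighbours.
Systematic placement gives 5 geometric isomers: PPh3 trans, N3 trans, ONO trans; PPh3 cis, N3 trans, ONO cis; PPh3 trans, N3 cis, ONO cis; PPh3 cis, N3 cis, ONO cis (chiral); PPh3 cis, N3 cis, ONO trans.
One of these lacks any improper symmetry element and so occurs as an enantiomeric pair, giving 5 + 1 = 6 stereoisomers in total.

6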